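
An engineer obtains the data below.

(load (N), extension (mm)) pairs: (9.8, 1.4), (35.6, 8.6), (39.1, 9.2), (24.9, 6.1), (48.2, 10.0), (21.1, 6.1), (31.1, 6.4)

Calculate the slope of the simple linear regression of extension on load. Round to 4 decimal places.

0.2173

n = 7, Σx = 209.8, Σy = 47.8, Σxy = 1641.24, Σx² = 7247.88
Sxx = Σx² − (Σx)²/n = 7247.88 − 6288.005714 = 959.874286
Sxy = Σxy − (Σx)(Σy)/n = 1641.24 − 1432.634286 = 208.605714
b = Sxy/Sxx = 208.605714/959.874286 = 0.217326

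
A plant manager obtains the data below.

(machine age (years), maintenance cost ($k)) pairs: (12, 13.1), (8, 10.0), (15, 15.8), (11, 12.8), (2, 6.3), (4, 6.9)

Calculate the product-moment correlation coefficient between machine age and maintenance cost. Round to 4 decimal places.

0.9953

n = 6, Σx = 52, Σy = 64.9, Σxy = 655.2, Σx² = 574, Σy² = 772.39
Sxx = Σx² − (Σx)²/n = 574 − 450.666667 = 123.333333
Sxy = Σxy − (Σx)(Σy)/n = 655.2 − 562.466667 = 92.733333
Syy = Σy² − (Σy)²/n = 772.39 − 702.001667 = 70.388333
r = Sxy/√(Sxx·Syy) = 92.733333/√(8681.227778) = 92.733333/93.173107 = 0.995280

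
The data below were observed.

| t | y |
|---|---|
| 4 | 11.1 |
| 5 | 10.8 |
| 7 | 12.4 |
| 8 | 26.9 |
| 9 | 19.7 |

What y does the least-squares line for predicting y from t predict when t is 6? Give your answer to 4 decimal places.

n = 5, Σx = 33, Σy = 80.9, Σxy = 577.7, Σx² = 235
Sxx = Σx² − (Σx)²/n = 235 − 217.8 = 17.2
Sxy = Σxy − (Σx)(Σy)/n = 577.7 − 533.94 = 43.76
b = Sxy/Sxx = 43.76/17.2 = 2.544186
a = ȳ − b·x̄ = 16.18 − 2.544186·6.6 = -0.611628
ŷ(6) = a + b·6 = -0.611628 + 2.544186·6 = 14.653488

14.6535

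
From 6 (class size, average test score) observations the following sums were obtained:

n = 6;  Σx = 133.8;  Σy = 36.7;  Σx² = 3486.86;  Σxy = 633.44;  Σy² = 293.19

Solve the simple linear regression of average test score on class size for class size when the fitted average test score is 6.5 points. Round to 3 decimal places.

Sxx = Σx² − (Σx)²/n = 3486.86 − 2983.74 = 503.12
Sxy = Σxy − (Σx)(Σy)/n = 633.44 − 818.41 = -184.97
b = Sxy/Sxx = -184.97/503.12 = -0.367646
a = ȳ − b·x̄ = 6.116667 − (-0.367646)·22.3 = 14.315170
Set a + b·x = 6.5: x = (6.5 − 14.315170) / (-0.367646) = 21.257330

21.257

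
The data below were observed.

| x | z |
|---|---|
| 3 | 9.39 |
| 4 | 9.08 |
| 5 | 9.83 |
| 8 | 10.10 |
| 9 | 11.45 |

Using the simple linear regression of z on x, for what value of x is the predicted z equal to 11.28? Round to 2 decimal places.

n = 5, Σx = 29, Σy = 49.85, Σxy = 297.49, Σx² = 195
Sxx = Σx² − (Σx)²/n = 195 − 168.2 = 26.8
Sxy = Σxy − (Σx)(Σy)/n = 297.49 − 289.13 = 8.36
b = Sxy/Sxx = 8.36/26.8 = 0.311940
a = ȳ − b·x̄ = 9.97 − 0.311940·5.8 = 8.160746
Set a + b·x = 11.28: x = (11.28 − 8.160746) / 0.311940 = 9.999522

10.00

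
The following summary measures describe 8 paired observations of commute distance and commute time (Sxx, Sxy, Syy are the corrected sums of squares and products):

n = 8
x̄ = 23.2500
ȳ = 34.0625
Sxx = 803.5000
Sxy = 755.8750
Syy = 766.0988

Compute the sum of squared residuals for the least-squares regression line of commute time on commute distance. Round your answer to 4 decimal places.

55.0260

b = Sxy/Sxx = 755.875/803.5 = 0.940728
SSE = Syy − b·Sxy = 766.0988 − 0.940728·755.875 = 55.025974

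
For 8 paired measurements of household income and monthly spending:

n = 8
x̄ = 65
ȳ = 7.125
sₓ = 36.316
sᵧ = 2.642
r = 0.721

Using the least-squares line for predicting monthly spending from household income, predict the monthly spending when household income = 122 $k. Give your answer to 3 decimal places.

b = r · sᵧ/sₓ = 0.721 · 2.642/36.316 = 0.052453
a = ȳ − b·x̄ = 7.125 − 0.052453·65 = 3.715557
ŷ(122) = a + b·122 = 3.715557 + 0.052453·122 = 10.114819

10.115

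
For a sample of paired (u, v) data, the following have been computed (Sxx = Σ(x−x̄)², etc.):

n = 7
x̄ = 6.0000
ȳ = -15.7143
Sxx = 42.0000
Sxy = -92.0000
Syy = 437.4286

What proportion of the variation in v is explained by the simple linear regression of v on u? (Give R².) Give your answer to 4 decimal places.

0.4607

R² = Sxy²/(Sxx·Syy) = (-92)²/(42·437.4286) = 0.460701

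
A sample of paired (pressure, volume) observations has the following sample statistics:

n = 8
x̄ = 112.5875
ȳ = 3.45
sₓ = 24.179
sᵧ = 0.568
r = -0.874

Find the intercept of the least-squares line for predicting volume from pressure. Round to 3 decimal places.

b = r · sᵧ/sₓ = -0.874 · 0.568/24.179 = -0.020532
a = ȳ − b·x̄ = 3.45 − (-0.020532)·112.5875 = 5.761594

5.762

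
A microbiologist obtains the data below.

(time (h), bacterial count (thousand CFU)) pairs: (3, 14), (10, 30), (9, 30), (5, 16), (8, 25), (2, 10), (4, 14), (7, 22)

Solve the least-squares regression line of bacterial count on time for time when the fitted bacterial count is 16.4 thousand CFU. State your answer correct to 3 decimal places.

n = 8, Σx = 48, Σy = 161, Σxy = 1122, Σx² = 348
Sxx = Σx² − (Σx)²/n = 348 − 288 = 60
Sxy = Σxy − (Σx)(Σy)/n = 1122 − 966 = 156
b = Sxy/Sxx = 156/60 = 2.6
a = ȳ − b·x̄ = 20.125 − 2.6·6 = 4.525
Set a + b·x = 16.4: x = (16.4 − 4.525) / 2.6 = 4.567308

4.567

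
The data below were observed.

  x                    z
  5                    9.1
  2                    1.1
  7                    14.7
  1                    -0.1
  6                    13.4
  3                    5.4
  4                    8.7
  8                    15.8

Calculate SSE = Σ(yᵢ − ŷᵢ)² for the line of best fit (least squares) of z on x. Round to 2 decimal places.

7.48

n = 8, Σx = 36, Σy = 68.1, Σxy = 408.3, Σx² = 204, Σy² = 834.17
Sxx = Σx² − (Σx)²/n = 204 − 162 = 42
Sxy = Σxy − (Σx)(Σy)/n = 408.3 − 306.45 = 101.85
Syy = Σy² − (Σy)²/n = 834.17 − 579.70125 = 254.46875
b = Sxy/Sxx = 101.85/42 = 2.425
SSE = Syy − b·Sxy = 254.46875 − 2.425·101.85 = 7.4825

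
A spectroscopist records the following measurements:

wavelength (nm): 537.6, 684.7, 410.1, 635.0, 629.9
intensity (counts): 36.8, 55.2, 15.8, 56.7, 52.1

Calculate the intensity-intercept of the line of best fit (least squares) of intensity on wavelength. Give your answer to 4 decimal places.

n = 5, Σx = 2897.3, Σy = 216.6, Σxy = 132880.99, Σx² = 1726008.87
Sxx = Σx² − (Σx)²/n = 1726008.87 − 1678869.458 = 47139.412
Sxy = Σxy − (Σx)(Σy)/n = 132880.99 − 125511.036 = 7369.954
b = Sxy/Sxx = 7369.954/47139.412 = 0.156344
a = ȳ − b·x̄ = 43.32 − 0.156344·579.46 = -47.274968

-47.2750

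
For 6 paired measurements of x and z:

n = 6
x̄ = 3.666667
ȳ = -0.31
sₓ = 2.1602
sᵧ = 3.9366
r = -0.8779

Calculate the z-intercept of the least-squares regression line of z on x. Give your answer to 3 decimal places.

5.556

b = r · sᵧ/sₓ = -0.8779 · 3.9366/2.1602 = -1.599825
a = ȳ − b·x̄ = -0.31 − (-1.599825)·3.666667 = 5.556024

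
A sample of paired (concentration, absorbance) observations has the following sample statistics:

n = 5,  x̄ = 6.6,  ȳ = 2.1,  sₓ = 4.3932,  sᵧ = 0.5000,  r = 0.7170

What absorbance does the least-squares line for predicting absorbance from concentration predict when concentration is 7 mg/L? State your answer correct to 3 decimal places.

2.133

b = r · sᵧ/sₓ = 0.717 · 0.5/4.3932 = 0.081603
a = ȳ − b·x̄ = 2.1 − 0.081603·6.6 = 1.561418
ŷ(7) = a + b·7 = 1.561418 + 0.081603·7 = 2.132641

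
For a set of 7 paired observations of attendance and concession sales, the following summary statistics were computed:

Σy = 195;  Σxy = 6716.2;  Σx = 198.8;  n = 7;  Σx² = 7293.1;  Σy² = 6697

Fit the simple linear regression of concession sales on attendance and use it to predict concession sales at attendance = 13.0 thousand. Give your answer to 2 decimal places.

16.84

Sxx = Σx² − (Σx)²/n = 7293.1 − 5645.92 = 1647.18
Sxy = Σxy − (Σx)(Σy)/n = 6716.2 − 5538 = 1178.2
b = Sxy/Sxx = 1178.2/1647.18 = 0.715283
a = ȳ − b·x̄ = 27.857143 − 0.715283·28.4 = 7.543103
ŷ(13.0) = a + b·13.0 = 7.543103 + 0.715283·13 = 16.841783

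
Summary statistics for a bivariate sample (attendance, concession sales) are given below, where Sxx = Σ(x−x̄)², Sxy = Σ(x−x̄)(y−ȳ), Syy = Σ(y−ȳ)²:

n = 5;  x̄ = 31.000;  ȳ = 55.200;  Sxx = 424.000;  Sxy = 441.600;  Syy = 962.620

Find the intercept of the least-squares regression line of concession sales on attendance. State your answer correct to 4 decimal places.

b = Sxy/Sxx = 441.6/424 = 1.041509
a = ȳ − b·x̄ = 55.2 − 1.041509·31 = 22.913208

22.9132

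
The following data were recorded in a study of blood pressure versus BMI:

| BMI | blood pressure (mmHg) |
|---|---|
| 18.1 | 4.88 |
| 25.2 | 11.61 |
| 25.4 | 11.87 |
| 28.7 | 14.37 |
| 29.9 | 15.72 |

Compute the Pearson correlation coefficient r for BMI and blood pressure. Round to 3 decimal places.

n = 5, Σx = 127.3, Σy = 58.45, Σxy = 1564.845, Σx² = 3325.51, Σy² = 753.1187
Sxx = Σx² − (Σx)²/n = 3325.51 − 3241.058 = 84.452
Sxy = Σxy − (Σx)(Σy)/n = 1564.845 − 1488.137 = 76.708
Syy = Σy² − (Σy)²/n = 753.1187 − 683.2805 = 69.8382
r = Sxy/√(Sxx·Syy) = 76.708/√(5897.975666) = 76.708/76.798279 = 0.998824

0.999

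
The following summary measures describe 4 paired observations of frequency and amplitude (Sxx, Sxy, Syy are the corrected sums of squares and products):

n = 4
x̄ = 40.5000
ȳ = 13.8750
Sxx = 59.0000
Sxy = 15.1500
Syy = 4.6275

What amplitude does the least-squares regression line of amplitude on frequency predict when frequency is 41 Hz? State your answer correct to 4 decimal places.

b = Sxy/Sxx = 15.15/59 = 0.256780
a = ȳ − b·x̄ = 13.875 − 0.256780·40.5 = 3.475424
ŷ(41) = a + b·41 = 3.475424 + 0.256780·41 = 14.003390

14.0034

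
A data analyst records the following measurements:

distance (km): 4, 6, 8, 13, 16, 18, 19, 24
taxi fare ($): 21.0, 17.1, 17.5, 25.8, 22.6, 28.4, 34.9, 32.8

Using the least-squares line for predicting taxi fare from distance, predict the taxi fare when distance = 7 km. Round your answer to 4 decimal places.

19.6509

n = 8, Σx = 108, Σy = 200.1, Σxy = 2985.1, Σx² = 1802
Sxx = Σx² − (Σx)²/n = 1802 − 1458 = 344
Sxy = Σxy − (Σx)(Σy)/n = 2985.1 − 2701.35 = 283.75
b = Sxy/Sxx = 283.75/344 = 0.824855
a = ȳ − b·x̄ = 25.0125 − 0.824855·13.5 = 13.876962
ŷ(7) = a + b·7 = 13.876962 + 0.824855·7 = 19.650945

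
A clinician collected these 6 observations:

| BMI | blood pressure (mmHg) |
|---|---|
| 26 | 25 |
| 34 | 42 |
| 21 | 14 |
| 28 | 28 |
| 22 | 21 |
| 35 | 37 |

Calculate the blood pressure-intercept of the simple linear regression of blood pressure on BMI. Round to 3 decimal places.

n = 6, Σx = 166, Σy = 167, Σxy = 4913, Σx² = 4766
Sxx = Σx² − (Σx)²/n = 4766 − 4592.666667 = 173.333333
Sxy = Σxy − (Σx)(Σy)/n = 4913 − 4620.333333 = 292.666667
b = Sxy/Sxx = 292.666667/173.333333 = 1.688462
a = ȳ − b·x̄ = 27.833333 − 1.688462·27.666667 = -18.880769

-18.881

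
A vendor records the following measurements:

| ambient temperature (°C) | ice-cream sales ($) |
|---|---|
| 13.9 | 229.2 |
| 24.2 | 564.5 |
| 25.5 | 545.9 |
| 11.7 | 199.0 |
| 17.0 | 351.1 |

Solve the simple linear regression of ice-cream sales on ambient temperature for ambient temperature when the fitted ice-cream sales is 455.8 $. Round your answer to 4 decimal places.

n = 5, Σx = 92.3, Σy = 1889.7, Σxy = 39064.23, Σx² = 1854.99
Sxx = Σx² − (Σx)²/n = 1854.99 − 1703.858 = 151.132
Sxy = Σxy − (Σx)(Σy)/n = 39064.23 − 34883.862 = 4180.368
b = Sxy/Sxx = 4180.368/151.132 = 27.660376
a = ȳ − b·x̄ = 377.94 − 27.660376·18.46 = -132.670548
Set a + b·x = 455.8: x = (455.8 − (-132.670548)) / 27.660376 = 21.274857

21.2749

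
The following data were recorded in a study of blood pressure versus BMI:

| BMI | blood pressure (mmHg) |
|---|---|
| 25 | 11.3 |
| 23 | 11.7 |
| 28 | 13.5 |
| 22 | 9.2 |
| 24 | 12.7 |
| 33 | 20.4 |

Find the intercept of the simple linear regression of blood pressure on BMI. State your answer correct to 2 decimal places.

-10.05

n = 6, Σx = 155, Σy = 78.8, Σxy = 2110, Σx² = 4087
Sxx = Σx² − (Σx)²/n = 4087 − 4004.166667 = 82.833333
Sxy = Σxy − (Σx)(Σy)/n = 2110 − 2035.666667 = 74.333333
b = Sxy/Sxx = 74.333333/82.833333 = 0.897384
a = ȳ − b·x̄ = 13.133333 − 0.897384·25.833333 = -10.049095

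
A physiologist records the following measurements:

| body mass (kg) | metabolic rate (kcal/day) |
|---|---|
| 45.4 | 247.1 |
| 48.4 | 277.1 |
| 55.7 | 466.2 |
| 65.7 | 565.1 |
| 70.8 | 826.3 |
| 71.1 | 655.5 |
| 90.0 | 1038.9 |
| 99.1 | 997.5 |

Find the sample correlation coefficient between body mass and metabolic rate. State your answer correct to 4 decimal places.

0.9631

n = 8, Σx = 546.2, Σy = 5073.7, Σxy = 385185.73, Σx² = 39811.36, Σy² = 3861294.67
Sxx = Σx² − (Σx)²/n = 39811.36 − 37291.805 = 2519.555
Sxy = Σxy − (Σx)(Σy)/n = 385185.73 − 346406.8675 = 38778.8625
Syy = Σy² − (Σy)²/n = 3861294.67 − 3217803.96125 = 643490.70875
r = Sxy/√(Sxx·Syy) = 38778.8625/√(1621310232.684606) = 38778.8625/40265.496802 = 0.963079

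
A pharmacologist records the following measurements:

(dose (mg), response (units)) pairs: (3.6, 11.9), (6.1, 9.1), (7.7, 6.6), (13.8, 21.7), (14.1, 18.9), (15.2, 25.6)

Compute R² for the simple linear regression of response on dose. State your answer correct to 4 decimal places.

0.7356

n = 6, Σx = 60.5, Σy = 93.8, Σxy = 1104.24, Σx² = 729.75, Σy² = 1751.44
Sxx = Σx² − (Σx)²/n = 729.75 − 610.041667 = 119.708333
Sxy = Σxy − (Σx)(Σy)/n = 1104.24 − 945.816667 = 158.423333
Syy = Σy² − (Σy)²/n = 1751.44 − 1466.406667 = 285.033333
R² = Sxy²/(Sxx·Syy) = (158.423333)²/(119.708333·285.033333) = 0.735560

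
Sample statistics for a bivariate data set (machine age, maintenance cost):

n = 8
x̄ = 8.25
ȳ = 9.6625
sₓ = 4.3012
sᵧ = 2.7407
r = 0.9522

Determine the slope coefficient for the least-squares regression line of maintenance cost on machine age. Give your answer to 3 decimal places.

0.607

b = r · sᵧ/sₓ = 0.9522 · 2.7407/4.3012 = 0.606736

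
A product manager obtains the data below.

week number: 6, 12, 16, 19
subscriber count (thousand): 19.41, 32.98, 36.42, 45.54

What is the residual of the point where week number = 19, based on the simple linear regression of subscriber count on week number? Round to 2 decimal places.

n = 4, Σx = 53, Σy = 134.35, Σxy = 1960.2, Σx² = 797
Sxx = Σx² − (Σx)²/n = 797 − 702.25 = 94.75
Sxy = Σxy − (Σx)(Σy)/n = 1960.2 − 1780.1375 = 180.0625
b = Sxy/Sxx = 180.0625/94.75 = 1.900396
a = ȳ − b·x̄ = 33.5875 − 1.900396·13.25 = 8.407256
ŷ(19) = 8.407256 + 1.900396·19 = 44.514776
residual = y − ŷ = 45.54 − 44.514776 = 1.025224

1.03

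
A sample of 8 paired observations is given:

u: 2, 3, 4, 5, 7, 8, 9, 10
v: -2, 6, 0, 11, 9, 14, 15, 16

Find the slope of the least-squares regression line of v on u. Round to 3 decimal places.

2.083

n = 8, Σx = 48, Σy = 69, Σxy = 539, Σx² = 348
Sxx = Σx² − (Σx)²/n = 348 − 288 = 60
Sxy = Σxy − (Σx)(Σy)/n = 539 − 414 = 125
b = Sxy/Sxx = 125/60 = 2.083333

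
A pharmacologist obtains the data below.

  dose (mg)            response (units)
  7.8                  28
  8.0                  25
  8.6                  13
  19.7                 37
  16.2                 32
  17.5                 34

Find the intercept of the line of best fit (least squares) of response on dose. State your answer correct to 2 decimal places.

12.16

n = 6, Σx = 77.8, Σy = 169, Σxy = 2372.5, Σx² = 1155.58
Sxx = Σx² − (Σx)²/n = 1155.58 − 1008.806667 = 146.773333
Sxy = Σxy − (Σx)(Σy)/n = 2372.5 − 2191.366667 = 181.133333
b = Sxy/Sxx = 181.133333/146.773333 = 1.234102
a = ȳ − b·x̄ = 28.166667 − 1.234102·12.966667 = 12.164471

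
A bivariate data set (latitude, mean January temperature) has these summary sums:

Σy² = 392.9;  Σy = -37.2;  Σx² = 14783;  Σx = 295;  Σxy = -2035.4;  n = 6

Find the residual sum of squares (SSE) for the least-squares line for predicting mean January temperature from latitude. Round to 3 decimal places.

9.477

Sxx = Σx² − (Σx)²/n = 14783 − 14504.166667 = 278.833333
Sxy = Σxy − (Σx)(Σy)/n = -2035.4 − (-1829) = -206.4
Syy = Σy² − (Σy)²/n = 392.9 − 230.64 = 162.26
b = Sxy/Sxx = -206.4/278.833333 = -0.740227
SSE = Syy − b·Sxy = 162.26 − (-0.740227)·(-206.4) = 9.477119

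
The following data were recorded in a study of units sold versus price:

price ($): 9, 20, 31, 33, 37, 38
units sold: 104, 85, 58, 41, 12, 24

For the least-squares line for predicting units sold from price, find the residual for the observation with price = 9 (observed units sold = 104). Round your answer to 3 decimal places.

-7.267

n = 6, Σx = 168, Σy = 324, Σxy = 7143, Σx² = 5344
Sxx = Σx² − (Σx)²/n = 5344 − 4704 = 640
Sxy = Σxy − (Σx)(Σy)/n = 7143 − 9072 = -1929
b = Sxy/Sxx = -1929/640 = -3.014063
a = ȳ − b·x̄ = 54 − (-3.014063)·28 = 138.39375
ŷ(9) = 138.39375 + (-3.014063)·9 = 111.267188
residual = y − ŷ = 104 − 111.267188 = -7.267188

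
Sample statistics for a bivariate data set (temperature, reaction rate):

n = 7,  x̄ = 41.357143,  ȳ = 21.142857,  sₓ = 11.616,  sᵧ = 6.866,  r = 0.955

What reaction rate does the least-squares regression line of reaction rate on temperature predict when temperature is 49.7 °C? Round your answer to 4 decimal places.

b = r · sᵧ/sₓ = 0.955 · 6.866/11.616 = 0.564483
a = ȳ − b·x̄ = 21.142857 − 0.564483·41.357143 = -2.202531
ŷ(49.7) = a + b·49.7 = -2.202531 + 0.564483·49.7 = 25.852255

25.8523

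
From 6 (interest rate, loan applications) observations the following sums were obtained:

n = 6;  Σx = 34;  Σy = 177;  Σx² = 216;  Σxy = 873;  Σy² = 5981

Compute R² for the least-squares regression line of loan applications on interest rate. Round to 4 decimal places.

Sxx = Σx² − (Σx)²/n = 216 − 192.666667 = 23.333333
Sxy = Σxy − (Σx)(Σy)/n = 873 − 1003 = -130
Syy = Σy² − (Σy)²/n = 5981 − 5221.5 = 759.5
R² = Sxy²/(Sxx·Syy) = (-130)²/(23.333333·759.5) = 0.953635

0.9536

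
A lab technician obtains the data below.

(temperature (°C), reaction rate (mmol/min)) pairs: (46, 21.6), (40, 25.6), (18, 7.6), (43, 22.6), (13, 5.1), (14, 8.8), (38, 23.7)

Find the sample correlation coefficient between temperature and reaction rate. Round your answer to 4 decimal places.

n = 7, Σx = 212, Σy = 115, Σxy = 4216.3, Σx² = 7698, Σy² = 2355.58
Sxx = Σx² − (Σx)²/n = 7698 − 6420.571429 = 1277.428571
Sxy = Σxy − (Σx)(Σy)/n = 4216.3 − 3482.857143 = 733.442857
Syy = Σy² − (Σy)²/n = 2355.58 − 1889.285714 = 466.294286
r = Sxy/√(Sxx·Syy) = 733.442857/√(595657.643265) = 733.442857/771.788600 = 0.950316

0.9503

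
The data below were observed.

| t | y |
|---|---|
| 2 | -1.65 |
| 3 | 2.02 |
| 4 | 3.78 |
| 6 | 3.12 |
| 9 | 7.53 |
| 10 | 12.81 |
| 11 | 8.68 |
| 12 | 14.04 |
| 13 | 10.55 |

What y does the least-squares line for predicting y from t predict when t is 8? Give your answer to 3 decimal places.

7.027

n = 9, Σx = 70, Σy = 60.88, Σxy = 633.58, Σx² = 680
Sxx = Σx² − (Σx)²/n = 680 − 544.444444 = 135.555556
Sxy = Σxy − (Σx)(Σy)/n = 633.58 − 473.511111 = 160.068889
b = Sxy/Sxx = 160.068889/135.555556 = 1.180836
a = ȳ − b·x̄ = 6.764444 − 1.180836·7.777778 = -2.419836
ŷ(8) = a + b·8 = -2.419836 + 1.180836·8 = 7.026852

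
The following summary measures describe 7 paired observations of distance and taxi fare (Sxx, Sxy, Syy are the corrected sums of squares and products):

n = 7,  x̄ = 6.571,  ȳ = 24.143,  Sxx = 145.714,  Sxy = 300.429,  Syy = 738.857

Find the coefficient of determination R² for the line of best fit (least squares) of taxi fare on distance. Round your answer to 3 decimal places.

0.838

R² = Sxy²/(Sxx·Syy) = (300.429)²/(145.714·738.857) = 0.838344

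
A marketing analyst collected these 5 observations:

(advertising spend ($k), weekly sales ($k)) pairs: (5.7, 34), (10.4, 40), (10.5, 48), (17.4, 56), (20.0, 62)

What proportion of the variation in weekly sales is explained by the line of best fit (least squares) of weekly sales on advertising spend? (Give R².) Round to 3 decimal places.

0.939

n = 5, Σx = 64, Σy = 240, Σxy = 3328.2, Σx² = 953.66, Σy² = 12040
Sxx = Σx² − (Σx)²/n = 953.66 − 819.2 = 134.46
Sxy = Σxy − (Σx)(Σy)/n = 3328.2 − 3072 = 256.2
Syy = Σy² − (Σy)²/n = 12040 − 11520 = 520
R² = Sxy²/(Sxx·Syy) = (256.2)²/(134.46·520) = 0.938776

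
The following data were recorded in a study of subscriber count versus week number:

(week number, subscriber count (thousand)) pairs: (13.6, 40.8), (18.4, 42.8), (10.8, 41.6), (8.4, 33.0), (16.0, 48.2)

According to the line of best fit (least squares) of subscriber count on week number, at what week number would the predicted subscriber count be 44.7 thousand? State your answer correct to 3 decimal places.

16.730

n = 5, Σx = 67.2, Σy = 206.4, Σxy = 2840.08, Σx² = 966.72
Sxx = Σx² − (Σx)²/n = 966.72 − 903.168 = 63.552
Sxy = Σxy − (Σx)(Σy)/n = 2840.08 − 2774.016 = 66.064
b = Sxy/Sxx = 66.064/63.552 = 1.039527
a = ȳ − b·x̄ = 41.28 − 1.039527·13.44 = 27.308761
Set a + b·x = 44.7: x = (44.7 − 27.308761) / 1.039527 = 16.729959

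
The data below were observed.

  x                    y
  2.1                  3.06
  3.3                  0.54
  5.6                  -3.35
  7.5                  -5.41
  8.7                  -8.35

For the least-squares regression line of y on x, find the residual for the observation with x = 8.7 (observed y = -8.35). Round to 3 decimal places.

-0.297

n = 5, Σx = 27.2, Σy = -13.51, Σxy = -123.772, Σx² = 178.6
Sxx = Σx² − (Σx)²/n = 178.6 − 147.968 = 30.632
Sxy = Σxy − (Σx)(Σy)/n = -123.772 − (-73.4944) = -50.2776
b = Sxy/Sxx = -50.2776/30.632 = -1.641342
a = ȳ − b·x̄ = -2.702 − (-1.641342)·5.44 = 6.226903
ŷ(8.7) = 6.226903 + (-1.641342)·8.7 = -8.052776
residual = y − ŷ = -8.35 − (-8.052776) = -0.297224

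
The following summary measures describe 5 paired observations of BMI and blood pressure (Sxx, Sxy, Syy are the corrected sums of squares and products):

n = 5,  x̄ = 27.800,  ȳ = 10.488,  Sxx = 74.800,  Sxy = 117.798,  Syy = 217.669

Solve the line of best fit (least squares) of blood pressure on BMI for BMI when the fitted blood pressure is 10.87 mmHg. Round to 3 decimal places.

b = Sxy/Sxx = 117.798/74.8 = 1.574840
a = ȳ − b·x̄ = 10.488 − 1.574840·27.8 = -33.292540
Set a + b·x = 10.87: x = (10.87 − (-33.292540)) / 1.574840 = 28.042564

28.043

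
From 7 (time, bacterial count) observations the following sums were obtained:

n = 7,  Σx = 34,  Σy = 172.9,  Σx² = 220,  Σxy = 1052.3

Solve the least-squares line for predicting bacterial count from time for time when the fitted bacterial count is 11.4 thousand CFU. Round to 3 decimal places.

Sxx = Σx² − (Σx)²/n = 220 − 165.142857 = 54.857143
Sxy = Σxy − (Σx)(Σy)/n = 1052.3 − 839.8 = 212.5
b = Sxy/Sxx = 212.5/54.857143 = 3.873698
a = ȳ − b·x̄ = 24.7 − 3.873698·4.857143 = 5.884896
Set a + b·x = 11.4: x = (11.4 − 5.884896) / 3.873698 = 1.423731

1.424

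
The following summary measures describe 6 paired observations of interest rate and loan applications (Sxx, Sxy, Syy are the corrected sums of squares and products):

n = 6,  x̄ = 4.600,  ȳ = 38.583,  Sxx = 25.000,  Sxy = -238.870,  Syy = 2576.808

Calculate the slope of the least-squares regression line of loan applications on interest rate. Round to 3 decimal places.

-9.555

b = Sxy/Sxx = -238.87/25 = -9.5548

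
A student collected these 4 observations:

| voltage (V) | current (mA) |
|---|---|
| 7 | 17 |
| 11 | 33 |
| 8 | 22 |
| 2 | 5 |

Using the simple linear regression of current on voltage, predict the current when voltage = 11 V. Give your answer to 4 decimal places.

31.5357

n = 4, Σx = 28, Σy = 77, Σxy = 668, Σx² = 238
Sxx = Σx² − (Σx)²/n = 238 − 196 = 42
Sxy = Σxy − (Σx)(Σy)/n = 668 − 539 = 129
b = Sxy/Sxx = 129/42 = 3.071429
a = ȳ − b·x̄ = 19.25 − 3.071429·7 = -2.25
ŷ(11) = a + b·11 = -2.25 + 3.071429·11 = 31.535714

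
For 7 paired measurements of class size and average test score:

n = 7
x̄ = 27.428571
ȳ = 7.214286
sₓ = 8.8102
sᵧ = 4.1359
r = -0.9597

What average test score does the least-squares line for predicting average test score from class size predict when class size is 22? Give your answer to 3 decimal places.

b = r · sᵧ/sₓ = -0.9597 · 4.1359/8.8102 = -0.450526
a = ȳ − b·x̄ = 7.214286 − (-0.450526)·27.428571 = 19.571567
ŷ(22) = a + b·22 = 19.571567 + (-0.450526)·22 = 9.659998

9.660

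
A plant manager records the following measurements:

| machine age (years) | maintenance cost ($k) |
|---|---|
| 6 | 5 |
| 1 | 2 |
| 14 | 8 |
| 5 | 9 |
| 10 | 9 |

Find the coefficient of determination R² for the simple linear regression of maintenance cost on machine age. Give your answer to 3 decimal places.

n = 5, Σx = 36, Σy = 33, Σxy = 279, Σx² = 358, Σy² = 255
Sxx = Σx² − (Σx)²/n = 358 − 259.2 = 98.8
Sxy = Σxy − (Σx)(Σy)/n = 279 − 237.6 = 41.4
Syy = Σy² − (Σy)²/n = 255 − 217.8 = 37.2
R² = Sxy²/(Sxx·Syy) = (41.4)²/(98.8·37.2) = 0.466338

0.466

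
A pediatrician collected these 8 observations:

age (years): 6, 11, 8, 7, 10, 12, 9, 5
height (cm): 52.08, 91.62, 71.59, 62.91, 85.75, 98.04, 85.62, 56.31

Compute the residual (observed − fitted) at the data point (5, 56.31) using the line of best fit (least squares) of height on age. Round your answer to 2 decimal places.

n = 8, Σx = 68, Σy = 603.92, Σxy = 5419.5, Σx² = 620
Sxx = Σx² − (Σx)²/n = 620 − 578 = 42
Sxy = Σxy − (Σx)(Σy)/n = 5419.5 − 5133.32 = 286.18
b = Sxy/Sxx = 286.18/42 = 6.813810
a = ȳ − b·x̄ = 75.49 − 6.813810·8.5 = 17.572619
ŷ(5) = 17.572619 + 6.813810·5 = 51.641667
residual = y − ŷ = 56.31 − 51.641667 = 4.668333

4.67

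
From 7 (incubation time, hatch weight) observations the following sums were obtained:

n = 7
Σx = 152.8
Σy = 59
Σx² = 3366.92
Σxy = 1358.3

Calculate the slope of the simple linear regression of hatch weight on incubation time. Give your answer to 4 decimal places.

Sxx = Σx² − (Σx)²/n = 3366.92 − 3335.405714 = 31.514286
Sxy = Σxy − (Σx)(Σy)/n = 1358.3 − 1287.885714 = 70.414286
b = Sxy/Sxx = 70.414286/31.514286 = 2.234361

2.2344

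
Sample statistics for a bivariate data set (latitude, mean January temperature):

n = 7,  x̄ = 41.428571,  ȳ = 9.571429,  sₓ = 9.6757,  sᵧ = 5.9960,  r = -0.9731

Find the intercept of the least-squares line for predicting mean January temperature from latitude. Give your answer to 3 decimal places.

b = r · sᵧ/sₓ = -0.9731 · 5.996/9.6757 = -0.603027
a = ȳ − b·x̄ = 9.571429 − (-0.603027)·41.428571 = 34.553973

34.554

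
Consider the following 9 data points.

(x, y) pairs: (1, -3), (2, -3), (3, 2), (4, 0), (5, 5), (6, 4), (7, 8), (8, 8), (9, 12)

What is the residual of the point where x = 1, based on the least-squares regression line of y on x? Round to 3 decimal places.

n = 9, Σx = 45, Σy = 33, Σxy = 274, Σx² = 285
Sxx = Σx² − (Σx)²/n = 285 − 225 = 60
Sxy = Σxy − (Σx)(Σy)/n = 274 − 165 = 109
b = Sxy/Sxx = 109/60 = 1.816667
a = ȳ − b·x̄ = 3.666667 − 1.816667·5 = -5.416667
ŷ(1) = -5.416667 + 1.816667·1 = -3.6
residual = y − ŷ = -3 − (-3.6) = 0.6

0.600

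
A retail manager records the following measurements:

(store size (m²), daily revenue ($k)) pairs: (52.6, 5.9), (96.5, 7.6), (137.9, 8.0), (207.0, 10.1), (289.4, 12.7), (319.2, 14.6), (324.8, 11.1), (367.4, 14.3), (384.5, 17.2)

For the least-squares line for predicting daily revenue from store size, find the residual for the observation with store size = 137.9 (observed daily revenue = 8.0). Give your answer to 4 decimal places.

n = 9, Σx = 2179.3, Σy = 101.5, Σxy = 28045.84, Σx² = 647903.47
Sxx = Σx² − (Σx)²/n = 647903.47 − 527705.387778 = 120198.082222
Sxy = Σxy − (Σx)(Σy)/n = 28045.84 − 24577.661111 = 3468.178889
b = Sxy/Sxx = 3468.178889/120198.082222 = 0.028854
a = ȳ − b·x̄ = 11.277778 − 0.028854·242.144444 = 4.290975
ŷ(137.9) = 4.290975 + 0.028854·137.9 = 8.269923
residual = y − ŷ = 8.0 − 8.269923 = -0.269923

-0.2699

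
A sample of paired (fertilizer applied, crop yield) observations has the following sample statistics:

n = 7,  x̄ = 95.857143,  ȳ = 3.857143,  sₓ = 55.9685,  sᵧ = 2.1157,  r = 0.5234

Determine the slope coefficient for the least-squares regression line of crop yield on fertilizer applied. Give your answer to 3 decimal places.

b = r · sᵧ/sₓ = 0.5234 · 2.1157/55.9685 = 0.019785

0.020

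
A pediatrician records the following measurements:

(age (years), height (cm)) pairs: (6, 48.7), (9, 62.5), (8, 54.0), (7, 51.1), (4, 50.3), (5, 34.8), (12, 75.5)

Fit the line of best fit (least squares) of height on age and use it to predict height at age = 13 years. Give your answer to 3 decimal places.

n = 7, Σx = 51, Σy = 376.9, Σxy = 2925.6, Σx² = 415
Sxx = Σx² − (Σx)²/n = 415 − 371.571429 = 43.428571
Sxy = Σxy − (Σx)(Σy)/n = 2925.6 − 2745.985714 = 179.614286
b = Sxy/Sxx = 179.614286/43.428571 = 4.135855
a = ȳ − b·x̄ = 53.842857 − 4.135855·7.285714 = 23.710197
ŷ(13) = a + b·13 = 23.710197 + 4.135855·13 = 77.476316

77.476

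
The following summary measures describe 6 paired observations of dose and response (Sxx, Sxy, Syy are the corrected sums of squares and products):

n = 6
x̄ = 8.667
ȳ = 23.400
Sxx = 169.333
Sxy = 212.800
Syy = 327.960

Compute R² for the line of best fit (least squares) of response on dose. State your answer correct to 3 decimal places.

0.815

R² = Sxy²/(Sxx·Syy) = (212.8)²/(169.333·327.96) = 0.815419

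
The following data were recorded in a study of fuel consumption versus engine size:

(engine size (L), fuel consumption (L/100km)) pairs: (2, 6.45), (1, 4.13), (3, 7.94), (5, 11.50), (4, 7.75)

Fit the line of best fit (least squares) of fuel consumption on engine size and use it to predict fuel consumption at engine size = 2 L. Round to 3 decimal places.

n = 5, Σx = 15, Σy = 37.77, Σxy = 129.35, Σx² = 55
Sxx = Σx² − (Σx)²/n = 55 − 45 = 10
Sxy = Σxy − (Σx)(Σy)/n = 129.35 − 113.31 = 16.04
b = Sxy/Sxx = 16.04/10 = 1.604
a = ȳ − b·x̄ = 7.554 − 1.604·3 = 2.742
ŷ(2) = a + b·2 = 2.742 + 1.604·2 = 5.95

5.950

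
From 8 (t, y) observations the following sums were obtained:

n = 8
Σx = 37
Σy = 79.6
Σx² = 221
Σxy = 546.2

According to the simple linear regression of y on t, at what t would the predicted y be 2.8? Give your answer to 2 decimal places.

2.62

Sxx = Σx² − (Σx)²/n = 221 − 171.125 = 49.875
Sxy = Σxy − (Σx)(Σy)/n = 546.2 − 368.15 = 178.05
b = Sxy/Sxx = 178.05/49.875 = 3.569925
a = ȳ − b·x̄ = 9.95 − 3.569925·4.625 = -6.560902
Set a + b·x = 2.8: x = (2.8 − (-6.560902)) / 3.569925 = 2.622157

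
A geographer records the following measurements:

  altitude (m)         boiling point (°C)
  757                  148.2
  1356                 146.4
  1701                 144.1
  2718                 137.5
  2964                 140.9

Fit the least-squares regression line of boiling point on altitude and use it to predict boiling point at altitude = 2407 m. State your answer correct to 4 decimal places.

n = 5, Σx = 9496, Σy = 717.1, Σxy = 1347172.5, Σx² = 21478006
Sxx = Σx² − (Σx)²/n = 21478006 − 18034803.2 = 3443202.8
Sxy = Σxy − (Σx)(Σy)/n = 1347172.5 − 1361916.32 = -14743.82
b = Sxy/Sxx = -14743.82/3443202.8 = -0.004282
a = ȳ − b·x̄ = 143.42 − (-0.004282)·1899.2 = 151.552389
ŷ(2407) = a + b·2407 = 151.552389 + (-0.004282)·2407 = 141.245597

141.2456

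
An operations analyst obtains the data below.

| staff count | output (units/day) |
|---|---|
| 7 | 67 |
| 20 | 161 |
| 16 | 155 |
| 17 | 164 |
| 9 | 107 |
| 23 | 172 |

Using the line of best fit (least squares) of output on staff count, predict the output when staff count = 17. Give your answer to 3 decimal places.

n = 6, Σx = 92, Σy = 826, Σxy = 13876, Σx² = 1604
Sxx = Σx² − (Σx)²/n = 1604 − 1410.666667 = 193.333333
Sxy = Σxy − (Σx)(Σy)/n = 13876 − 12665.333333 = 1210.666667
b = Sxy/Sxx = 1210.666667/193.333333 = 6.262069
a = ȳ − b·x̄ = 137.666667 − 6.262069·15.333333 = 41.648276
ŷ(17) = a + b·17 = 41.648276 + 6.262069·17 = 148.103448

148.103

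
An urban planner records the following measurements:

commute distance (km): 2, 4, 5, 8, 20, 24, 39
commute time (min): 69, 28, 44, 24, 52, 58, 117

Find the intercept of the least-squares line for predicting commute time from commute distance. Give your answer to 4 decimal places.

n = 7, Σx = 102, Σy = 392, Σxy = 7657, Σx² = 2606
Sxx = Σx² − (Σx)²/n = 2606 − 1486.285714 = 1119.714286
Sxy = Σxy − (Σx)(Σy)/n = 7657 − 5712 = 1945
b = Sxy/Sxx = 1945/1119.714286 = 1.737050
a = ȳ − b·x̄ = 56 − 1.737050·14.571429 = 30.688696

30.6887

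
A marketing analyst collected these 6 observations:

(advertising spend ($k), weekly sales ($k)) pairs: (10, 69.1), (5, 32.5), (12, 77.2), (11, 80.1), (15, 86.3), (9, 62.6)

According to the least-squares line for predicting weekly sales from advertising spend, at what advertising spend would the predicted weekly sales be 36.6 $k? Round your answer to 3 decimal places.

n = 6, Σx = 62, Σy = 407.8, Σxy = 4518.9, Σx² = 696
Sxx = Σx² − (Σx)²/n = 696 − 640.666667 = 55.333333
Sxy = Σxy − (Σx)(Σy)/n = 4518.9 − 4213.933333 = 304.966667
b = Sxy/Sxx = 304.966667/55.333333 = 5.511446
a = ȳ − b·x̄ = 67.966667 − 5.511446·10.333333 = 11.015060
Set a + b·x = 36.6: x = (36.6 − 11.015060) / 5.511446 = 4.642147

4.642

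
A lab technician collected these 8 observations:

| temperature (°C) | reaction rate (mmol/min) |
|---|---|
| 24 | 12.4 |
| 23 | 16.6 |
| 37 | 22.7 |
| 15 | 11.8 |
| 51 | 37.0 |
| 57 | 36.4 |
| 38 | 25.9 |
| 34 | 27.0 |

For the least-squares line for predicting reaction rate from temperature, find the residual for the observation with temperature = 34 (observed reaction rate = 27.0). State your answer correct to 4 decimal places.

3.8553

n = 8, Σx = 279, Σy = 189.8, Σxy = 7560.3, Σx² = 11149
Sxx = Σx² − (Σx)²/n = 11149 − 9730.125 = 1418.875
Sxy = Σxy − (Σx)(Σy)/n = 7560.3 − 6619.275 = 941.025
b = Sxy/Sxx = 941.025/1418.875 = 0.663219
a = ȳ − b·x̄ = 23.725 − 0.663219·34.875 = 0.595234
ŷ(34) = 0.595234 + 0.663219·34 = 23.144683
residual = y − ŷ = 27.0 − 23.144683 = 3.855317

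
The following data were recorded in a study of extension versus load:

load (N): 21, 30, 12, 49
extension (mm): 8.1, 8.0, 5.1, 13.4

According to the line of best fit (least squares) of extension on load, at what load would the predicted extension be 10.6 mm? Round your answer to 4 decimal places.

37.1923

n = 4, Σx = 112, Σy = 34.6, Σxy = 1127.9, Σx² = 3886
Sxx = Σx² − (Σx)²/n = 3886 − 3136 = 750
Sxy = Σxy − (Σx)(Σy)/n = 1127.9 − 968.8 = 159.1
b = Sxy/Sxx = 159.1/750 = 0.212133
a = ȳ − b·x̄ = 8.65 − 0.212133·28 = 2.710267
Set a + b·x = 10.6: x = (10.6 − 2.710267) / 0.212133 = 37.192332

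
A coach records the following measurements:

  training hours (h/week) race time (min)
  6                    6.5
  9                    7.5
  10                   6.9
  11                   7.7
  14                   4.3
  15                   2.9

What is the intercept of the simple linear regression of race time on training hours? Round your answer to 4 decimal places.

n = 6, Σx = 65, Σy = 35.8, Σxy = 363.9, Σx² = 759
Sxx = Σx² − (Σx)²/n = 759 − 704.166667 = 54.833333
Sxy = Σxy − (Σx)(Σy)/n = 363.9 − 387.833333 = -23.933333
b = Sxy/Sxx = -23.933333/54.833333 = -0.436474
a = ȳ − b·x̄ = 5.966667 − (-0.436474)·10.833333 = 10.695137

10.6951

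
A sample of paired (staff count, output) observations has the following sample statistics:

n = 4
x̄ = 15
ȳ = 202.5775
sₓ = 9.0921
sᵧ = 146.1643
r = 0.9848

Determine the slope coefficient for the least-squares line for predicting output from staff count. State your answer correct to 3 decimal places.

15.832

b = r · sᵧ/sₓ = 0.9848 · 146.1643/9.0921 = 15.831612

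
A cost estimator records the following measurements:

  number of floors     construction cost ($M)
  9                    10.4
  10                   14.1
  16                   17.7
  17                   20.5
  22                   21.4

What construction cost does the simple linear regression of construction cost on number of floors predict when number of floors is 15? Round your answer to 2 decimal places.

n = 5, Σx = 74, Σy = 84.1, Σxy = 1337.1, Σx² = 1210
Sxx = Σx² − (Σx)²/n = 1210 − 1095.2 = 114.8
Sxy = Σxy − (Σx)(Σy)/n = 1337.1 − 1244.68 = 92.42
b = Sxy/Sxx = 92.42/114.8 = 0.805052
a = ȳ − b·x̄ = 16.82 − 0.805052·14.8 = 4.905226
ŷ(15) = a + b·15 = 4.905226 + 0.805052·15 = 16.981010

16.98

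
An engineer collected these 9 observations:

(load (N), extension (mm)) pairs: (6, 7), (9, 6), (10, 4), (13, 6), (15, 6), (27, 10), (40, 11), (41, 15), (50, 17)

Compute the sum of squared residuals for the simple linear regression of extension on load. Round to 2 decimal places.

n = 9, Σx = 211, Σy = 82, Σxy = 2479, Σx² = 7121, Σy² = 908
Sxx = Σx² − (Σx)²/n = 7121 − 4946.777778 = 2174.222222
Sxy = Σxy − (Σx)(Σy)/n = 2479 − 1922.444444 = 556.555556
Syy = Σy² − (Σy)²/n = 908 − 747.111111 = 160.888889
b = Sxy/Sxx = 556.555556/2174.222222 = 0.255979
SSE = Syy − b·Sxy = 160.888889 − 0.255979·556.555556 = 18.422271

18.42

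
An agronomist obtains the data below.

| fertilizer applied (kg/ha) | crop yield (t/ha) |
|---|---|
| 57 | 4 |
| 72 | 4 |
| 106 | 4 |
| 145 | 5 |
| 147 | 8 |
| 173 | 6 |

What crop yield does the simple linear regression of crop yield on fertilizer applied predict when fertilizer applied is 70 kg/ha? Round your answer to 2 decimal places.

4.01

n = 6, Σx = 700, Σy = 31, Σxy = 3879, Σx² = 92232
Sxx = Σx² − (Σx)²/n = 92232 − 81666.666667 = 10565.333333
Sxy = Σxy − (Σx)(Σy)/n = 3879 − 3616.666667 = 262.333333
b = Sxy/Sxx = 262.333333/10565.333333 = 0.024830
a = ȳ − b·x̄ = 5.166667 − 0.024830·116.666667 = 2.269876
ŷ(70) = a + b·70 = 2.269876 + 0.024830·70 = 4.007951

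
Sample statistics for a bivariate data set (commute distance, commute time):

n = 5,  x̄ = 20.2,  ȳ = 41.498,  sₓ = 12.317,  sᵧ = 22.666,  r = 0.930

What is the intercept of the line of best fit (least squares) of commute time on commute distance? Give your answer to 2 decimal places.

b = r · sᵧ/sₓ = 0.93 · 22.666/12.317 = 1.711405
a = ȳ − b·x̄ = 41.498 − 1.711405·20.2 = 6.927611

6.93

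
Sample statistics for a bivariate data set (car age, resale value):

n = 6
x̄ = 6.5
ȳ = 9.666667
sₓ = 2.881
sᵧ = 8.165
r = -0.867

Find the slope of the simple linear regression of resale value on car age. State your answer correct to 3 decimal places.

b = r · sᵧ/sₓ = -0.867 · 8.165/2.881 = -2.457152

-2.457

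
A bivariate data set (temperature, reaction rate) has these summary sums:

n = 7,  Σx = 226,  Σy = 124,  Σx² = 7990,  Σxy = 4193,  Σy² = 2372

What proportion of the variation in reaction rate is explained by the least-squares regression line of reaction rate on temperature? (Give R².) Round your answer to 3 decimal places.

0.295

Sxx = Σx² − (Σx)²/n = 7990 − 7296.571429 = 693.428571
Sxy = Σxy − (Σx)(Σy)/n = 4193 − 4003.428571 = 189.571429
Syy = Σy² − (Σy)²/n = 2372 − 2196.571429 = 175.428571
R² = Sxy²/(Sxx·Syy) = (189.571429)²/(693.428571·175.428571) = 0.295423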